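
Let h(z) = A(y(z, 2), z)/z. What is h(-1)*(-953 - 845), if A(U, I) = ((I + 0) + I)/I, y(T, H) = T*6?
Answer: 3596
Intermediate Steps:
y(T, H) = 6*T
A(U, I) = 2 (A(U, I) = (I + I)/I = (2*I)/I = 2)
h(z) = 2/z
h(-1)*(-953 - 845) = (2/(-1))*(-953 - 845) = (2*(-1))*(-1798) = -2*(-1798) = 3596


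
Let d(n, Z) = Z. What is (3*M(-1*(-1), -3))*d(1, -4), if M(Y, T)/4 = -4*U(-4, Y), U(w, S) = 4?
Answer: 768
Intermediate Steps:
M(Y, T) = -64 (M(Y, T) = 4*(-4*4) = 4*(-16) = -64)
(3*M(-1*(-1), -3))*d(1, -4) = (3*(-64))*(-4) = -192*(-4) = 768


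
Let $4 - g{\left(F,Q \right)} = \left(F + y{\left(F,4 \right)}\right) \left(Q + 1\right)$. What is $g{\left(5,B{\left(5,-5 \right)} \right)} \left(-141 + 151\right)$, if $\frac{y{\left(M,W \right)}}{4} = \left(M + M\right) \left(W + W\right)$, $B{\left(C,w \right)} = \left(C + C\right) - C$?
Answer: $-19460$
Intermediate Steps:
$B{\left(C,w \right)} = C$ ($B{\left(C,w \right)} = 2 C - C = C$)
$y{\left(M,W \right)} = 16 M W$ ($y{\left(M,W \right)} = 4 \left(M + M\right) \left(W + W\right) = 4 \cdot 2 M 2 W = 4 \cdot 4 M W = 16 M W$)
$g{\left(F,Q \right)} = 4 - 65 F \left(1 + Q\right)$ ($g{\left(F,Q \right)} = 4 - \left(F + 16 F 4\right) \left(Q + 1\right) = 4 - \left(F + 64 F\right) \left(1 + Q\right) = 4 - 65 F \left(1 + Q\right)$)
$g{\left(5,B{\left(5,-5 \right)} \right)} \left(-141 + 151\right) = \left(4 - 325 - 325 \cdot 5\right) \left(-141 + 151\right) = \left(4 - 325 - 1625\right) 10 = \left(-1946\right) 10 = -19460$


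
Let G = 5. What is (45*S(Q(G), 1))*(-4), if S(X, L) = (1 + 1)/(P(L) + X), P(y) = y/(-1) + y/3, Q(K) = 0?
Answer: 540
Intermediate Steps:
P(y) = -2*y/3 (P(y) = y*(-1) + y*(⅓) = -y + y/3 = -2*y/3)
S(X, L) = 2/(X - 2*L/3) (S(X, L) = (1 + 1)/(-2*L/3 + X) = 2/(X - 2*L/3))
(45*S(Q(G), 1))*(-4) = (45*(-6/(-3*0 + 2*1)))*(-4) = (45*(-6/(0 + 2)))*(-4) = (45*(-6/2))*(-4) = (45*(-6*½))*(-4) = (45*(-3))*(-4) = -135*(-4) = 540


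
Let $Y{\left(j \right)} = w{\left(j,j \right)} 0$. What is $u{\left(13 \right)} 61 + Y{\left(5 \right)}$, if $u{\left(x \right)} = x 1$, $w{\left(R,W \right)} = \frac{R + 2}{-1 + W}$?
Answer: $793$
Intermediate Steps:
$w{\left(R,W \right)} = \frac{2 + R}{-1 + W}$
$u{\left(x \right)} = x$
$Y{\left(j \right)} = 0$ ($Y{\left(j \right)} = \frac{2 + j}{-1 + j} 0 = 0$)
$u{\left(13 \right)} 61 + Y{\left(5 \right)} = 13 \cdot 61 + 0 = 793 + 0 = 793$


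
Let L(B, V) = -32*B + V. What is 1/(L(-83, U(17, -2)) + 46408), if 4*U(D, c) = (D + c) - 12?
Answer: 4/196259 ≈ 2.0381e-5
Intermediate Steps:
U(D, c) = -3 + D/4 + c/4 (U(D, c) = ((D + c) - 12)/4 = (-12 + D + c)/4 = -3 + D/4 + c/4)
L(B, V) = V - 32*B
1/(L(-83, U(17, -2)) + 46408) = 1/(((-3 + (¼)*17 + (¼)*(-2)) - 32*(-83)) + 46408) = 1/(((-3 + 17/4 - ½) + 2656) + 46408) = 1/((¾ + 2656) + 46408) = 1/(10627/4 + 46408) = 1/(196259/4) = 4/196259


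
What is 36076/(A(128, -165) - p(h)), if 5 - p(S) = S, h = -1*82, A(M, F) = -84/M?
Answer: -1154432/2805 ≈ -411.56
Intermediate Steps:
h = -82
p(S) = 5 - S
36076/(A(128, -165) - p(h)) = 36076/(-84/128 - (5 - 1*(-82))) = 36076/(-84*1/128 - (5 + 82)) = 36076/(-21/32 - 1*87) = 36076/(-21/32 - 87) = 36076/(-2805/32) = 36076*(-32/2805) = -1154432/2805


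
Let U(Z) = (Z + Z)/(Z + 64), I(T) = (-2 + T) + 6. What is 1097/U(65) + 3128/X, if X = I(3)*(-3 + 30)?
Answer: 27152597/24570 ≈ 1105.1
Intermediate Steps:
I(T) = 4 + T
U(Z) = 2*Z/(64 + Z) (U(Z) = (2*Z)/(64 + Z) = 2*Z/(64 + Z))
X = 189 (X = (4 + 3)*(-3 + 30) = 7*27 = 189)
1097/U(65) + 3128/X = 1097/((2*65/(64 + 65))) + 3128/189 = 1097/((2*65/129)) + 3128*(1/189) = 1097/((2*65*(1/129))) + 3128/189 = 1097/(130/129) + 3128/189 = 1097*(129/130) + 3128/189 = 141513/130 + 3128/189 = 27152597/24570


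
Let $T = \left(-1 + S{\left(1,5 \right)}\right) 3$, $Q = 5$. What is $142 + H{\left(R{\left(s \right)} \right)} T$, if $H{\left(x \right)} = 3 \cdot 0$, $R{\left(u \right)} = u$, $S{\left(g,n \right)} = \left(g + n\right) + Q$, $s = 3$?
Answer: $142$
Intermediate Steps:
$S{\left(g,n \right)} = 5 + g + n$ ($S{\left(g,n \right)} = \left(g + n\right) + 5 = 5 + g + n$)
$H{\left(x \right)} = 0$
$T = 30$ ($T = \left(-1 + \left(5 + 1 + 5\right)\right) 3 = \left(-1 + 11\right) 3 = 10 \cdot 3 = 30$)
$142 + H{\left(R{\left(s \right)} \right)} T = 142 + 0 \cdot 30 = 142 + 0 = 142$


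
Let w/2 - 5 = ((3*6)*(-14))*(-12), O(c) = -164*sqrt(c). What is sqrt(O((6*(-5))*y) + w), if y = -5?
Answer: sqrt(6058 - 820*sqrt(6)) ≈ 63.635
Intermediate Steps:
w = 6058 (w = 10 + 2*(((3*6)*(-14))*(-12)) = 10 + 2*((18*(-14))*(-12)) = 10 + 2*(-252*(-12)) = 10 + 2*3024 = 10 + 6048 = 6058)
sqrt(O((6*(-5))*y) + w) = sqrt(-164*5*sqrt(6) + 6058) = sqrt(-820*sqrt(6) + 6058) = sqrt(6058 - 820*sqrt(6))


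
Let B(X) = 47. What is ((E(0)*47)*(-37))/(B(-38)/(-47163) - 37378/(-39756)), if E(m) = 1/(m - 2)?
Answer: 271720522041/293498347 ≈ 925.80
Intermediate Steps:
E(m) = 1/(-2 + m)
((E(0)*47)*(-37))/(B(-38)/(-47163) - 37378/(-39756)) = ((47/(-2 + 0))*(-37))/(47/(-47163) - 37378/(-39756)) = ((47/(-2))*(-37))/(47*(-1/47163) - 37378*(-1/39756)) = (-½*47*(-37))/(-47/47163 + 18689/19878) = (-47/2*(-37))/(293498347/312502038) = (1739/2)*(312502038/293498347) = 271720522041/293498347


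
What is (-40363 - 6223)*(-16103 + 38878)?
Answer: -1060996150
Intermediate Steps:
(-40363 - 6223)*(-16103 + 38878) = -46586*22775 = -1060996150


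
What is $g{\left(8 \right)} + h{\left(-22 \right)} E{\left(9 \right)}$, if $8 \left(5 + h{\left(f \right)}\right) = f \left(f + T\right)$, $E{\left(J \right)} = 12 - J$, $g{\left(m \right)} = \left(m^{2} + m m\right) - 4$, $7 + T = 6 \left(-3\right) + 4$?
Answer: $\frac{1855}{4} \approx 463.75$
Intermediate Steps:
$T = -21$ ($T = -7 + \left(6 \left(-3\right) + 4\right) = -7 + \left(-18 + 4\right) = -7 - 14 = -21$)
$g{\left(m \right)} = -4 + 2 m^{2}$ ($g{\left(m \right)} = \left(m^{2} + m^{2}\right) - 4 = 2 m^{2} - 4 = -4 + 2 m^{2}$)
$h{\left(f \right)} = -5 + \frac{f \left(-21 + f\right)}{8}$ ($h{\left(f \right)} = -5 + \frac{f \left(f - 21\right)}{8} = -5 + \frac{f \left(-21 + f\right)}{8}$)
$g{\left(8 \right)} + h{\left(-22 \right)} E{\left(9 \right)} = \left(-4 + 2 \cdot 8^{2}\right) + \left(-5 - - \frac{231}{4} + \frac{\left(-22\right)^{2}}{8}\right) \left(12 - 9\right) = \left(-4 + 2 \cdot 64\right) + \left(-5 + \frac{231}{4} + \frac{1}{8} \cdot 484\right) \left(12 - 9\right) = \left(-4 + 128\right) + \left(-5 + \frac{231}{4} + \frac{121}{2}\right) 3 = 124 + \frac{453}{4} \cdot 3 = 124 + \frac{1359}{4} = \frac{1855}{4}$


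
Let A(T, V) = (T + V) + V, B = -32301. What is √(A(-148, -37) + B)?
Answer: I*√32523 ≈ 180.34*I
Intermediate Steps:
A(T, V) = T + 2*V
√(A(-148, -37) + B) = √((-148 + 2*(-37)) - 32301) = √((-148 - 74) - 32301) = √(-222 - 32301) = √(-32523) = I*√32523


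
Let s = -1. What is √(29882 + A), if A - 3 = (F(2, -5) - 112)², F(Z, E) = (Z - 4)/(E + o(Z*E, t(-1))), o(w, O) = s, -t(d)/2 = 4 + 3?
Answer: √381190/3 ≈ 205.80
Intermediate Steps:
t(d) = -14 (t(d) = -2*(4 + 3) = -2*7 = -14)
o(w, O) = -1
F(Z, E) = (-4 + Z)/(-1 + E) (F(Z, E) = (Z - 4)/(E - 1) = (-4 + Z)/(-1 + E))
A = 112252/9 (A = 3 + ((-4 + 2)/(-1 - 5) - 112)² = 3 + (-2/(-6) - 112)² = 3 + (-⅙*(-2) - 112)² = 3 + (⅓ - 112)² = 3 + (-335/3)² = 3 + 112225/9 = 112252/9 ≈ 12472.)
√(29882 + A) = √(29882 + 112252/9) = √(381190/9) = √381190/3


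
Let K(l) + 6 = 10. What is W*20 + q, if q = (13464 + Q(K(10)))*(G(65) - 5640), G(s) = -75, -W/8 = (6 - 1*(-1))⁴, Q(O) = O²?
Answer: -77422360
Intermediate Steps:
K(l) = 4 (K(l) = -6 + 10 = 4)
W = -19208 (W = -8*(6 - 1*(-1))⁴ = -8*(6 + 1)⁴ = -8*7⁴ = -8*2401 = -19208)
q = -77038200 (q = (13464 + 4²)*(-75 - 5640) = (13464 + 16)*(-5715) = 13480*(-5715) = -77038200)
W*20 + q = -19208*20 - 77038200 = -384160 - 77038200 = -77422360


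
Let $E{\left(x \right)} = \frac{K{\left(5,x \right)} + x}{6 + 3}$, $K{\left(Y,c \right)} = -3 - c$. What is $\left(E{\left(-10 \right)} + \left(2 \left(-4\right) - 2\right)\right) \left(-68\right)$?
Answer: $\frac{2108}{3} \approx 702.67$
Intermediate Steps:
$E{\left(x \right)} = - \frac{1}{3}$ ($E{\left(x \right)} = \frac{\left(-3 - x\right) + x}{6 + 3} = - \frac{3}{9} = \left(-3\right) \frac{1}{9} = - \frac{1}{3}$)
$\left(E{\left(-10 \right)} + \left(2 \left(-4\right) - 2\right)\right) \left(-68\right) = \left(- \frac{1}{3} + \left(2 \left(-4\right) - 2\right)\right) \left(-68\right) = \left(- \frac{1}{3} - 10\right) \left(-68\right) = \left(- \frac{31}{3}\right) \left(-68\right) = \frac{2108}{3}$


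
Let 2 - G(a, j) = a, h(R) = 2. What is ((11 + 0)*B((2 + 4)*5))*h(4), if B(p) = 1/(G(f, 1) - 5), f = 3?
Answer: -11/3 ≈ -3.6667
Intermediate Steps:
G(a, j) = 2 - a
B(p) = -⅙ (B(p) = 1/((2 - 1*3) - 5) = 1/((2 - 3) - 5) = 1/(-1 - 5) = 1/(-6) = -⅙)
((11 + 0)*B((2 + 4)*5))*h(4) = ((11 + 0)*(-⅙))*2 = (11*(-⅙))*2 = -11/6*2 = -11/3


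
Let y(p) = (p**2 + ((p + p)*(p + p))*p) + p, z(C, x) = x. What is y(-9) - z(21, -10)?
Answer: -2834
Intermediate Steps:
y(p) = p + p**2 + 4*p**3 (y(p) = (p**2 + ((2*p)*(2*p))*p) + p = (p**2 + (4*p**2)*p) + p = (p**2 + 4*p**3) + p = p + p**2 + 4*p**3)
y(-9) - z(21, -10) = -9*(1 - 9 + 4*(-9)**2) - 1*(-10) = -9*(1 - 9 + 4*81) + 10 = -9*(1 - 9 + 324) + 10 = -9*316 + 10 = -2844 + 10 = -2834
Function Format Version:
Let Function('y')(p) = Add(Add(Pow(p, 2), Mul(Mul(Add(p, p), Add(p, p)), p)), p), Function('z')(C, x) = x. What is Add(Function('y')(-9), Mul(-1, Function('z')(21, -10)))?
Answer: -2834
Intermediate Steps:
Function('y')(p) = Add(p, Pow(p, 2), Mul(4, Pow(p, 3))) (Function('y')(p) = Add(Add(Pow(p, 2), Mul(Mul(Mul(2, p), Mul(2, p)), p)), p) = Add(Add(Pow(p, 2), Mul(Mul(4, Pow(p, 2)), p)), p) = Add(Add(Pow(p, 2), Mul(4, Pow(p, 3))), p) = Add(p, Pow(p, 2), Mul(4, Pow(p, 3))))
Add(Function('y')(-9), Mul(-1, Function('z')(21, -10))) = Add(Mul(-9, Add(1, -9, Mul(4, Pow(-9, 2)))), Mul(-1, -10)) = Add(Mul(-9, Add(1, -9, Mul(4, 81))), 10) = Add(Mul(-9, Add(1, -9, 324)), 10) = Add(Mul(-9, 316), 10) = Add(-2844, 10) = -2834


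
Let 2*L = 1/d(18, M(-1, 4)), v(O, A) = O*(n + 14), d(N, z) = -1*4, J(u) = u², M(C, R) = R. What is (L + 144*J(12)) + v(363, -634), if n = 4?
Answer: 218159/8 ≈ 27270.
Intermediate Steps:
d(N, z) = -4
v(O, A) = 18*O (v(O, A) = O*(4 + 14) = O*18 = 18*O)
L = -⅛ (L = (½)/(-4) = (½)*(-¼) = -⅛ ≈ -0.12500)
(L + 144*J(12)) + v(363, -634) = (-⅛ + 144*12²) + 18*363 = (-⅛ + 144*144) + 6534 = (-⅛ + 20736) + 6534 = 165887/8 + 6534 = 218159/8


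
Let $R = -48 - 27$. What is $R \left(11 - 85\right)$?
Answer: $5550$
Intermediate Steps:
$R = -75$ ($R = -48 - 27 = -75$)
$R \left(11 - 85\right) = - 75 \left(11 - 85\right) = \left(-75\right) \left(-74\right) = 5550$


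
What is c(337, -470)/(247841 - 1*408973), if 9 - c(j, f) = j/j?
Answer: -2/40283 ≈ -4.9649e-5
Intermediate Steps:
c(j, f) = 8 (c(j, f) = 9 - j/j = 9 - 1*1 = 9 - 1 = 8)
c(337, -470)/(247841 - 1*408973) = 8/(247841 - 1*408973) = 8/(247841 - 408973) = 8/(-161132) = 8*(-1/161132) = -2/40283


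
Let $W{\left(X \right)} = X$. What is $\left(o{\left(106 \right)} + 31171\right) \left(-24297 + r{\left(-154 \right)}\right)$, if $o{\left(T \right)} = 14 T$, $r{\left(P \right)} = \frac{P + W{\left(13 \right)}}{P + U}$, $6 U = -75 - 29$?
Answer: $- \frac{407803313925}{514} \approx -7.9339 \cdot 10^{8}$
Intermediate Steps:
$U = - \frac{52}{3}$ ($U = \frac{-75 - 29}{6} = \frac{1}{6} \left(-104\right) = - \frac{52}{3} \approx -17.333$)
$r{\left(P \right)} = \frac{13 + P}{- \frac{52}{3} + P}$ ($r{\left(P \right)} = \frac{P + 13}{P - \frac{52}{3}} = \frac{13 + P}{- \frac{52}{3} + P}$)
$\left(o{\left(106 \right)} + 31171\right) \left(-24297 + r{\left(-154 \right)}\right) = \left(14 \cdot 106 + 31171\right) \left(-24297 + \frac{3 \left(13 - 154\right)}{-52 + 3 \left(-154\right)}\right) = \left(1484 + 31171\right) \left(-24297 + 3 \frac{1}{-52 - 462} \left(-141\right)\right) = 32655 \left(-24297 + 3 \frac{1}{-514} \left(-141\right)\right) = 32655 \left(-24297 + 3 \left(- \frac{1}{514}\right) \left(-141\right)\right) = 32655 \left(-24297 + \frac{423}{514}\right) = 32655 \left(- \frac{12488235}{514}\right) = - \frac{407803313925}{514}$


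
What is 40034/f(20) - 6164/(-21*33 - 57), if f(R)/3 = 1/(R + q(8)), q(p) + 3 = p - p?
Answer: 28358444/125 ≈ 2.2687e+5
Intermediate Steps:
q(p) = -3 (q(p) = -3 + (p - p) = -3 + 0 = -3)
f(R) = 3/(-3 + R) (f(R) = 3/(R - 3) = 3/(-3 + R))
40034/f(20) - 6164/(-21*33 - 57) = 40034/((3/(-3 + 20))) - 6164/(-21*33 - 57) = 40034/((3/17)) - 6164/(-693 - 57) = 40034/((3*(1/17))) - 6164/(-750) = 40034/(3/17) - 6164*(-1/750) = 40034*(17/3) + 3082/375 = 680578/3 + 3082/375 = 28358444/125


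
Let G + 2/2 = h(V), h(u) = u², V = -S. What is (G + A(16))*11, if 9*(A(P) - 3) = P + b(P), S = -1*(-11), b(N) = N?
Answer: 12529/9 ≈ 1392.1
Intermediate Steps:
S = 11
A(P) = 3 + 2*P/9 (A(P) = 3 + (P + P)/9 = 3 + (2*P)/9 = 3 + 2*P/9)
V = -11 (V = -1*11 = -11)
G = 120 (G = -1 + (-11)² = -1 + 121 = 120)
(G + A(16))*11 = (120 + (3 + (2/9)*16))*11 = (120 + (3 + 32/9))*11 = (120 + 59/9)*11 = (1139/9)*11 = 12529/9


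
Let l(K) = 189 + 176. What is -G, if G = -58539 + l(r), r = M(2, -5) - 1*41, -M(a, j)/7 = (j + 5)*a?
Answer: 58174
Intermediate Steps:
M(a, j) = -7*a*(5 + j) (M(a, j) = -7*(j + 5)*a = -7*(5 + j)*a = -7*a*(5 + j))
r = -41 (r = -7*2*(5 - 5) - 1*41 = -7*2*0 - 41 = 0 - 41 = -41)
l(K) = 365
G = -58174 (G = -58539 + 365 = -58174)
-G = -1*(-58174) = 58174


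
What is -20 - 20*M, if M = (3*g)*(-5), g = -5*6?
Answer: -9020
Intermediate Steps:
g = -30
M = 450 (M = (3*(-30))*(-5) = -90*(-5) = 450)
-20 - 20*M = -20 - 20*450 = -20 - 9000 = -9020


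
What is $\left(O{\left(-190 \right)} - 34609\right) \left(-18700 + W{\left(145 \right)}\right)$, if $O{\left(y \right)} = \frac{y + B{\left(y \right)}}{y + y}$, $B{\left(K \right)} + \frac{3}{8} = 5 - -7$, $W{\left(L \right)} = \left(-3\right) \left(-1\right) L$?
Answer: $\frac{384331885249}{608} \approx 6.3212 \cdot 10^{8}$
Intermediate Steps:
$W{\left(L \right)} = 3 L$
$B{\left(K \right)} = \frac{93}{8}$ ($B{\left(K \right)} = - \frac{3}{8} + \left(5 - -7\right) = - \frac{3}{8} + \left(5 + 7\right) = - \frac{3}{8} + 12 = \frac{93}{8}$)
$O{\left(y \right)} = \frac{\frac{93}{8} + y}{2 y}$ ($O{\left(y \right)} = \frac{y + \frac{93}{8}}{y + y} = \frac{\frac{93}{8} + y}{2 y}$)
$\left(O{\left(-190 \right)} - 34609\right) \left(-18700 + W{\left(145 \right)}\right) = \left(\frac{93 + 8 \left(-190\right)}{16 \left(-190\right)} - 34609\right) \left(-18700 + 3 \cdot 145\right) = \left(\frac{1}{16} \left(- \frac{1}{190}\right) \left(93 - 1520\right) - 34609\right) \left(-18700 + 435\right) = \left(\frac{1}{16} \left(- \frac{1}{190}\right) \left(-1427\right) - 34609\right) \left(-18265\right) = \left(\frac{1427}{3040} - 34609\right) \left(-18265\right) = \left(- \frac{105209933}{3040}\right) \left(-18265\right) = \frac{384331885249}{608}$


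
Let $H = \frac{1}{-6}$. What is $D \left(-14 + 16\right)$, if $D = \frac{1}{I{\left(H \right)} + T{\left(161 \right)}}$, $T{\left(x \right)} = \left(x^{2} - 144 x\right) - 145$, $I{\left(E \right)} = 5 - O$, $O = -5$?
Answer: $\frac{1}{1301} \approx 0.00076864$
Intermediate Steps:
$H = - \frac{1}{6} \approx -0.16667$
$I{\left(E \right)} = 10$ ($I{\left(E \right)} = 5 - -5 = 5 + 5 = 10$)
$T{\left(x \right)} = -145 + x^{2} - 144 x$
$D = \frac{1}{2602}$ ($D = \frac{1}{10 - \left(23329 - 25921\right)} = \frac{1}{10 - -2592} = \frac{1}{10 + 2592} = \frac{1}{2602} \approx 0.00038432$)
$D \left(-14 + 16\right) = \frac{-14 + 16}{2602} = \frac{1}{2602} \cdot 2 = \frac{1}{1301}$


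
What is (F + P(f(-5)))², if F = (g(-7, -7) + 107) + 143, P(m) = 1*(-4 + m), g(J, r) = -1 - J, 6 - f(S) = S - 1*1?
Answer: 69696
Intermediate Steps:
f(S) = 7 - S (f(S) = 6 - (S - 1*1) = 6 - (S - 1) = 6 - (-1 + S) = 6 + (1 - S) = 7 - S)
P(m) = -4 + m
F = 256 (F = ((-1 - 1*(-7)) + 107) + 143 = ((-1 + 7) + 107) + 143 = (6 + 107) + 143 = 113 + 143 = 256)
(F + P(f(-5)))² = (256 + (-4 + (7 - 1*(-5))))² = (256 + (-4 + (7 + 5)))² = (256 + (-4 + 12))² = (256 + 8)² = 264² = 69696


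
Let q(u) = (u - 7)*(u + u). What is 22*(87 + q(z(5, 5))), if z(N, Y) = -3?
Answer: 3234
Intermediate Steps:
q(u) = 2*u*(-7 + u) (q(u) = (-7 + u)*(2*u) = 2*u*(-7 + u))
22*(87 + q(z(5, 5))) = 22*(87 + 2*(-3)*(-7 - 3)) = 22*(87 + 2*(-3)*(-10)) = 22*(87 + 60) = 22*147 = 3234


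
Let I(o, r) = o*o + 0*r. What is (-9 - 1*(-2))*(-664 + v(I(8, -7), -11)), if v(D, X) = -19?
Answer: 4781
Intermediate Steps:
I(o, r) = o² (I(o, r) = o² + 0 = o²)
(-9 - 1*(-2))*(-664 + v(I(8, -7), -11)) = (-9 - 1*(-2))*(-664 - 19) = (-9 + 2)*(-683) = -7*(-683) = 4781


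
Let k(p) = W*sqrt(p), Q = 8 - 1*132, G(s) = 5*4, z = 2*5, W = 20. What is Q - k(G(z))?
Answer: -124 - 40*sqrt(5) ≈ -213.44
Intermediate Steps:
z = 10
G(s) = 20
Q = -124 (Q = 8 - 132 = -124)
k(p) = 20*sqrt(p)
Q - k(G(z)) = -124 - 20*sqrt(20) = -124 - 20*2*sqrt(5) = -124 - 40*sqrt(5)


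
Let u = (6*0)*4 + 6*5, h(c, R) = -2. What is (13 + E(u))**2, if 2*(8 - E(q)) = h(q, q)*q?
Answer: 2601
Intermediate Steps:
u = 30 (u = 0*4 + 30 = 0 + 30 = 30)
E(q) = 8 + q (E(q) = 8 - (-1)*q = 8 + q)
(13 + E(u))**2 = (13 + (8 + 30))**2 = (13 + 38)**2 = 51**2 = 2601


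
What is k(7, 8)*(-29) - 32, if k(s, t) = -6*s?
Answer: 1186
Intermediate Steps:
k(7, 8)*(-29) - 32 = -6*7*(-29) - 32 = -42*(-29) - 32 = 1218 - 32 = 1186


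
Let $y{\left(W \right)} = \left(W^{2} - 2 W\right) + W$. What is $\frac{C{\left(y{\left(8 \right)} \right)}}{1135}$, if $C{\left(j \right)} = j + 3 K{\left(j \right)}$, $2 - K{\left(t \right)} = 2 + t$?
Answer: $- \frac{112}{1135} \approx -0.098678$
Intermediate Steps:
$K{\left(t \right)} = - t$ ($K{\left(t \right)} = 2 - \left(2 + t\right) = - t$)
$y{\left(W \right)} = W^{2} - W$
$C{\left(j \right)} = - 2 j$ ($C{\left(j \right)} = j + 3 \left(- j\right) = j - 3 j = - 2 j$)
$\frac{C{\left(y{\left(8 \right)} \right)}}{1135} = \frac{\left(-2\right) 8 \left(-1 + 8\right)}{1135} = - 2 \cdot 8 \cdot 7 \cdot \frac{1}{1135} = \left(-2\right) 56 \cdot \frac{1}{1135} = \left(-112\right) \frac{1}{1135} = - \frac{112}{1135}$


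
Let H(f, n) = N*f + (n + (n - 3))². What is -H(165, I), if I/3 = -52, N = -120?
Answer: -79425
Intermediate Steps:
I = -156 (I = 3*(-52) = -156)
H(f, n) = (-3 + 2*n)² - 120*f (H(f, n) = -120*f + (n + (n - 3))² = -120*f + (n + (-3 + n))² = -120*f + (-3 + 2*n)² = (-3 + 2*n)² - 120*f)
-H(165, I) = -((-3 + 2*(-156))² - 120*165) = -((-3 - 312)² - 19800) = -((-315)² - 19800) = -(99225 - 19800) = -1*79425 = -79425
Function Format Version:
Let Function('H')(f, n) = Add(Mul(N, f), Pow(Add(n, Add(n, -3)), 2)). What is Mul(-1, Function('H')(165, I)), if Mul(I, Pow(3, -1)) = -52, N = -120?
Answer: -79425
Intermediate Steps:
I = -156 (I = Mul(3, -52) = -156)
Function('H')(f, n) = Add(Pow(Add(-3, Mul(2, n)), 2), Mul(-120, f)) (Function('H')(f, n) = Add(Mul(-120, f), Pow(Add(n, Add(n, -3)), 2)) = Add(Mul(-120, f), Pow(Add(n, Add(-3, n)), 2)) = Add(Mul(-120, f), Pow(Add(-3, Mul(2, n)), 2)) = Add(Pow(Add(-3, Mul(2, n)), 2), Mul(-120, f)))
Mul(-1, Function('H')(165, I)) = Mul(-1, Add(Pow(Add(-3, Mul(2, -156)), 2), Mul(-120, 165))) = Mul(-1, Add(Pow(Add(-3, -312), 2), -19800)) = Mul(-1, Add(Pow(-315, 2), -19800)) = Mul(-1, Add(99225, -19800)) = Mul(-1, 79425) = -79425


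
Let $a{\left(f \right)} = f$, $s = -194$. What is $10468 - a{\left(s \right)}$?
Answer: $10662$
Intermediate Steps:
$10468 - a{\left(s \right)} = 10468 - -194 = 10468 + 194 = 10662$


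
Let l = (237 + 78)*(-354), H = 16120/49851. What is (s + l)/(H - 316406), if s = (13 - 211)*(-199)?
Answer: 1797327954/7886569693 ≈ 0.22790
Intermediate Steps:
H = 16120/49851 (H = 16120*(1/49851) = 16120/49851 ≈ 0.32336)
s = 39402 (s = -198*(-199) = 39402)
l = -111510 (l = 315*(-354) = -111510)
(s + l)/(H - 316406) = (39402 - 111510)/(16120/49851 - 316406) = -72108/(-15773139386/49851) = -72108*(-49851/15773139386) = 1797327954/7886569693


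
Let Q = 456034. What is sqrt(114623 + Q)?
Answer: sqrt(570657) ≈ 755.42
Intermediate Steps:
sqrt(114623 + Q) = sqrt(114623 + 456034) = sqrt(570657)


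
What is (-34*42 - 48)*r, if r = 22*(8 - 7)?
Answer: -32472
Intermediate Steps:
r = 22 (r = 22*1 = 22)
(-34*42 - 48)*r = (-34*42 - 48)*22 = (-1428 - 48)*22 = -1476*22 = -32472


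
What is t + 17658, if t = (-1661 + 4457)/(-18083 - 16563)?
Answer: 305888136/17323 ≈ 17658.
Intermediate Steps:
t = -1398/17323 (t = 2796/(-34646) = 2796*(-1/34646) = -1398/17323 ≈ -0.080702)
t + 17658 = -1398/17323 + 17658 = 305888136/17323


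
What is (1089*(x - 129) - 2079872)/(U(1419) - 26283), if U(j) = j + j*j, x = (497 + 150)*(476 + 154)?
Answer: 441666937/1988697 ≈ 222.09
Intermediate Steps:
x = 407610 (x = 647*630 = 407610)
U(j) = j + j**2
(1089*(x - 129) - 2079872)/(U(1419) - 26283) = (1089*(407610 - 129) - 2079872)/(1419*(1 + 1419) - 26283) = (1089*407481 - 2079872)/(1419*1420 - 26283) = (443746809 - 2079872)/(2014980 - 26283) = 441666937/1988697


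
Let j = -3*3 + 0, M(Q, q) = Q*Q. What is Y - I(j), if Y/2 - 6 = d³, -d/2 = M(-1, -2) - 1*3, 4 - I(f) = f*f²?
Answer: -593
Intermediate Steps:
M(Q, q) = Q²
j = -9 (j = -9 + 0 = -9)
I(f) = 4 - f³ (I(f) = 4 - f*f² = 4 - f³)
d = 4 (d = -2*((-1)² - 1*3) = -2*(1 - 3) = -2*(-2) = 4)
Y = 140 (Y = 12 + 2*4³ = 12 + 2*64 = 12 + 128 = 140)
Y - I(j) = 140 - (4 - 1*(-9)³) = 140 - (4 - 1*(-729)) = 140 - (4 + 729) = 140 - 1*733 = 140 - 733 = -593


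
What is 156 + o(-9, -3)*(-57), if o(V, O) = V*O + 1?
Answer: -1440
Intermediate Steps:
o(V, O) = 1 + O*V (o(V, O) = O*V + 1 = 1 + O*V)
156 + o(-9, -3)*(-57) = 156 + (1 - 3*(-9))*(-57) = 156 + (1 + 27)*(-57) = 156 + 28*(-57) = 156 - 1596 = -1440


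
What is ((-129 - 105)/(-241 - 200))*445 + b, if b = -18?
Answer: 10688/49 ≈ 218.12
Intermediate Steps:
((-129 - 105)/(-241 - 200))*445 + b = ((-129 - 105)/(-241 - 200))*445 - 18 = -234/(-441)*445 - 18 = -234*(-1/441)*445 - 18 = (26/49)*445 - 18 = 11570/49 - 18 = 10688/49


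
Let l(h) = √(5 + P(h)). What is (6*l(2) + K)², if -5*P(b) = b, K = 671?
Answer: 2252033/5 + 8052*√115/5 ≈ 4.6768e+5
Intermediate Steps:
P(b) = -b/5
l(h) = √(5 - h/5)
(6*l(2) + K)² = (6*(√(125 - 5*2)/5) + 671)² = (6*(√(125 - 10)/5) + 671)² = (6*(√115/5) + 671)² = (6*√115/5 + 671)² = (671 + 6*√115/5)²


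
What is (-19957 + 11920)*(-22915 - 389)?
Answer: 187294248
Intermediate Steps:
(-19957 + 11920)*(-22915 - 389) = -8037*(-23304) = 187294248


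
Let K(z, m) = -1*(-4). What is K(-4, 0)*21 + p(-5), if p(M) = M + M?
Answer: 74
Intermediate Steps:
p(M) = 2*M
K(z, m) = 4
K(-4, 0)*21 + p(-5) = 4*21 + 2*(-5) = 84 - 10 = 74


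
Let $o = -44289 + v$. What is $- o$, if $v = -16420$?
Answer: $60709$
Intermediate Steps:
$o = -60709$ ($o = -44289 - 16420 = -60709$)
$- o = \left(-1\right) \left(-60709\right) = 60709$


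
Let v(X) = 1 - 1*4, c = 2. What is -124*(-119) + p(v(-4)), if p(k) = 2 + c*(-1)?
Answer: 14756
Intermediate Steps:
v(X) = -3 (v(X) = 1 - 4 = -3)
p(k) = 0 (p(k) = 2 + 2*(-1) = 2 - 2 = 0)
-124*(-119) + p(v(-4)) = -124*(-119) + 0 = 14756 + 0 = 14756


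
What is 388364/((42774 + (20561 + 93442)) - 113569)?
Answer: 97091/10802 ≈ 8.9882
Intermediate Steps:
388364/((42774 + (20561 + 93442)) - 113569) = 388364/((42774 + 114003) - 113569) = 388364/(156777 - 113569) = 388364/43208 = 388364*(1/43208) = 97091/10802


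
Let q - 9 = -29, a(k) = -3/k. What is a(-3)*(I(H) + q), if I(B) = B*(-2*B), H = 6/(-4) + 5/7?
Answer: -2081/98 ≈ -21.235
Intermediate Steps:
q = -20 (q = 9 - 29 = -20)
H = -11/14 (H = 6*(-¼) + 5*(⅐) = -3/2 + 5/7 = -11/14 ≈ -0.78571)
I(B) = -2*B²
a(-3)*(I(H) + q) = (-3/(-3))*(-2*(-11/14)² - 20) = (-3*(-⅓))*(-2*121/196 - 20) = 1*(-121/98 - 20) = 1*(-2081/98) = -2081/98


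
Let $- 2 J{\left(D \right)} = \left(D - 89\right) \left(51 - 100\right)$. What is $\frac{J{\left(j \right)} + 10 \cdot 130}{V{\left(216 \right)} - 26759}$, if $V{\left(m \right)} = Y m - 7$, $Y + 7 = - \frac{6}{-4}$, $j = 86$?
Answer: $- \frac{2453}{55908} \approx -0.043876$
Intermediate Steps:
$Y = - \frac{11}{2}$ ($Y = -7 - \frac{6}{-4} = -7 - - \frac{3}{2} = -7 + \frac{3}{2} = - \frac{11}{2} \approx -5.5$)
$J{\left(D \right)} = - \frac{4361}{2} + \frac{49 D}{2}$ ($J{\left(D \right)} = - \frac{\left(D - 89\right) \left(51 - 100\right)}{2} = - \frac{\left(-89 + D\right) \left(-49\right)}{2} = - \frac{4361 - 49 D}{2} = - \frac{4361}{2} + \frac{49 D}{2}$)
$V{\left(m \right)} = -7 - \frac{11 m}{2}$ ($V{\left(m \right)} = - \frac{11 m}{2} - 7 = -7 - \frac{11 m}{2}$)
$\frac{J{\left(j \right)} + 10 \cdot 130}{V{\left(216 \right)} - 26759} = \frac{\left(- \frac{4361}{2} + \frac{49}{2} \cdot 86\right) + 10 \cdot 130}{\left(-7 - 1188\right) - 26759} = \frac{\left(- \frac{4361}{2} + 2107\right) + 1300}{\left(-7 - 1188\right) - 26759} = \frac{- \frac{147}{2} + 1300}{-1195 - 26759} = \frac{2453}{2 \left(-27954\right)} = \frac{2453}{2} \left(- \frac{1}{27954}\right) = - \frac{2453}{55908}$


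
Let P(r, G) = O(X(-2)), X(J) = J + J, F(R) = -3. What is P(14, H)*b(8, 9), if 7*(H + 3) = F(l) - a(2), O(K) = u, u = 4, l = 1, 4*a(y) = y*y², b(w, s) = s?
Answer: 36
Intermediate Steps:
a(y) = y³/4 (a(y) = (y*y²)/4 = y³/4)
X(J) = 2*J
O(K) = 4
H = -26/7 (H = -3 + (-3 - 2³/4)/7 = -3 + (-3 - 8/4)/7 = -3 + (-3 - 1*2)/7 = -3 + (-3 - 2)/7 = -3 + (⅐)*(-5) = -3 - 5/7 = -26/7 ≈ -3.7143)
P(r, G) = 4
P(14, H)*b(8, 9) = 4*9 = 36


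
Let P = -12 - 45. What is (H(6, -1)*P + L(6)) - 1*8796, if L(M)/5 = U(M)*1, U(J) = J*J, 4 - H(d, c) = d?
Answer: -8502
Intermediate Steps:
P = -57
H(d, c) = 4 - d
U(J) = J**2
L(M) = 5*M**2 (L(M) = 5*(M**2*1) = 5*M**2)
(H(6, -1)*P + L(6)) - 1*8796 = ((4 - 1*6)*(-57) + 5*6**2) - 1*8796 = ((4 - 6)*(-57) + 5*36) - 8796 = (-2*(-57) + 180) - 8796 = (114 + 180) - 8796 = 294 - 8796 = -8502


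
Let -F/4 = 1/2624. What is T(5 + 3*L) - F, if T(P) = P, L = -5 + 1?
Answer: -4591/656 ≈ -6.9985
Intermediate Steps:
L = -4
F = -1/656 (F = -4/2624 = -4*1/2624 = -1/656 ≈ -0.0015244)
T(5 + 3*L) - F = (5 + 3*(-4)) - 1*(-1/656) = (5 - 12) + 1/656 = -7 + 1/656 = -4591/656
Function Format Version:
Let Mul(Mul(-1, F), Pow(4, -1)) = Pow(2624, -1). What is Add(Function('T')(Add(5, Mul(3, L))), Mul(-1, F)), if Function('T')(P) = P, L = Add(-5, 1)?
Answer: Rational(-4591, 656) ≈ -6.9985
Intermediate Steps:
L = -4
F = Rational(-1, 656) (F = Mul(-4, Pow(2624, -1)) = Mul(-4, Rational(1, 2624)) = Rational(-1, 656) ≈ -0.0015244)
Add(Function('T')(Add(5, Mul(3, L))), Mul(-1, F)) = Add(Add(5, Mul(3, -4)), Mul(-1, Rational(-1, 656))) = Add(Add(5, -12), Rational(1, 656)) = Add(-7, Rational(1, 656)) = Rational(-4591, 656)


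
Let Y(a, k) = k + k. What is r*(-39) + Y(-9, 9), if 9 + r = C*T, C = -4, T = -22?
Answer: -3063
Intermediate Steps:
Y(a, k) = 2*k
r = 79 (r = -9 - 4*(-22) = -9 + 88 = 79)
r*(-39) + Y(-9, 9) = 79*(-39) + 2*9 = -3081 + 18 = -3063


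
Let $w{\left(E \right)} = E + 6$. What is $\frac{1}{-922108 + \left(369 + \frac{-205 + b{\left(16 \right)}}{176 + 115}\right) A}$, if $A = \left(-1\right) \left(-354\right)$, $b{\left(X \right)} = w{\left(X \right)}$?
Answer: $- \frac{97}{76795348} \approx -1.2631 \cdot 10^{-6}$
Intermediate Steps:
$w{\left(E \right)} = 6 + E$
$b{\left(X \right)} = 6 + X$
$A = 354$
$\frac{1}{-922108 + \left(369 + \frac{-205 + b{\left(16 \right)}}{176 + 115}\right) A} = \frac{1}{-922108 + \left(369 + \frac{-205 + \left(6 + 16\right)}{176 + 115}\right) 354} = \frac{1}{-922108 + \left(369 + \frac{-205 + 22}{291}\right) 354} = \frac{1}{-922108 + \left(369 - \frac{61}{97}\right) 354} = \frac{1}{-922108 + \frac{35732}{97} \cdot 354} = \frac{1}{-922108 + \frac{12649128}{97}} = \frac{1}{- \frac{76795348}{97}} = - \frac{97}{76795348}$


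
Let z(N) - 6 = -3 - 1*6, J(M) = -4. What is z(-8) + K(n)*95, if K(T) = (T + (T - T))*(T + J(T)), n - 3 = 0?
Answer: -288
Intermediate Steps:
n = 3 (n = 3 + 0 = 3)
K(T) = T*(-4 + T) (K(T) = (T + (T - T))*(T - 4) = (T + 0)*(-4 + T) = T*(-4 + T))
z(N) = -3 (z(N) = 6 + (-3 - 1*6) = 6 + (-3 - 6) = 6 - 9 = -3)
z(-8) + K(n)*95 = -3 + (3*(-4 + 3))*95 = -3 + (3*(-1))*95 = -3 - 3*95 = -3 - 285 = -288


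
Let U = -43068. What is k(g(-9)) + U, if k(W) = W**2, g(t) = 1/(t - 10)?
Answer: -15547547/361 ≈ -43068.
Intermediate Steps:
g(t) = 1/(-10 + t)
k(g(-9)) + U = (1/(-10 - 9))**2 - 43068 = (1/(-19))**2 - 43068 = (-1/19)**2 - 43068 = 1/361 - 43068 = -15547547/361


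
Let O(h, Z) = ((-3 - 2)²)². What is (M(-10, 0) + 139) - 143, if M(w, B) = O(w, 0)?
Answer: 621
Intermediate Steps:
O(h, Z) = 625 (O(h, Z) = ((-5)²)² = 25² = 625)
M(w, B) = 625
(M(-10, 0) + 139) - 143 = (625 + 139) - 143 = 764 - 143 = 621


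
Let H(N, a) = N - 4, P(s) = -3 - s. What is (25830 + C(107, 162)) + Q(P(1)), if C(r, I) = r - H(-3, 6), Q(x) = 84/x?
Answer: 25923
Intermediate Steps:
H(N, a) = -4 + N
C(r, I) = 7 + r (C(r, I) = r - (-4 - 3) = r - 1*(-7) = r + 7 = 7 + r)
(25830 + C(107, 162)) + Q(P(1)) = (25830 + (7 + 107)) + 84/(-3 - 1*1) = (25830 + 114) + 84/(-3 - 1) = 25944 + 84/(-4) = 25944 + 84*(-¼) = 25944 - 21 = 25923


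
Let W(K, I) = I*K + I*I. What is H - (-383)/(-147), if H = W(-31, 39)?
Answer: 45481/147 ≈ 309.39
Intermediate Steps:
W(K, I) = I**2 + I*K (W(K, I) = I*K + I**2 = I**2 + I*K)
H = 312 (H = 39*(39 - 31) = 39*8 = 312)
H - (-383)/(-147) = 312 - (-383)/(-147) = 312 - (-383)*(-1)/147 = 312 - 1*383/147 = 312 - 383/147 = 45481/147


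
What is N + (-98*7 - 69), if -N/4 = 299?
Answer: -1951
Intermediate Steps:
N = -1196 (N = -4*299 = -1196)
N + (-98*7 - 69) = -1196 + (-98*7 - 69) = -1196 + (-686 - 69) = -1196 - 755 = -1951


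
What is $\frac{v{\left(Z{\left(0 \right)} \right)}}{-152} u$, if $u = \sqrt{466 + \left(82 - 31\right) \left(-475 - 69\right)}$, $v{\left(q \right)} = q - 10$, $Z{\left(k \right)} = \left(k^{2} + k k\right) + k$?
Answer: $\frac{5 i \sqrt{27278}}{76} \approx 10.866 i$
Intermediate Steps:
$Z{\left(k \right)} = k + 2 k^{2}$ ($Z{\left(k \right)} = \left(k^{2} + k^{2}\right) + k = 2 k^{2} + k = k + 2 k^{2}$)
$v{\left(q \right)} = -10 + q$
$u = i \sqrt{27278}$ ($u = \sqrt{466 + 51 \left(-544\right)} = \sqrt{466 - 27744} = \sqrt{-27278} = i \sqrt{27278} \approx 165.16 i$)
$\frac{v{\left(Z{\left(0 \right)} \right)}}{-152} u = \frac{-10 + 0 \left(1 + 2 \cdot 0\right)}{-152} i \sqrt{27278} = \left(-10 + 0 \left(1 + 0\right)\right) \left(- \frac{1}{152}\right) i \sqrt{27278} = \left(-10 + 0 \cdot 1\right) \left(- \frac{1}{152}\right) i \sqrt{27278} = \left(-10 + 0\right) \left(- \frac{1}{152}\right) i \sqrt{27278} = \left(-10\right) \left(- \frac{1}{152}\right) i \sqrt{27278} = \frac{5 i \sqrt{27278}}{76}$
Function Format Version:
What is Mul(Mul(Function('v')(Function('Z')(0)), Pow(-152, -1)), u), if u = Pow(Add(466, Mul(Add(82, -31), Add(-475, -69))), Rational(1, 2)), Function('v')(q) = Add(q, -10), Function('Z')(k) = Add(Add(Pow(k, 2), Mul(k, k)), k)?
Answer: Mul(Rational(5, 76), I, Pow(27278, Rational(1, 2))) ≈ Mul(10.866, I)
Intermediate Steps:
Function('Z')(k) = Add(k, Mul(2, Pow(k, 2))) (Function('Z')(k) = Add(Add(Pow(k, 2), Pow(k, 2)), k) = Add(Mul(2, Pow(k, 2)), k) = Add(k, Mul(2, Pow(k, 2))))
Function('v')(q) = Add(-10, q)
u = Mul(I, Pow(27278, Rational(1, 2))) (u = Pow(Add(466, Mul(51, -544)), Rational(1, 2)) = Pow(Add(466, -27744), Rational(1, 2)) = Pow(-27278, Rational(1, 2)) = Mul(I, Pow(27278, Rational(1, 2))) ≈ Mul(165.16, I))
Mul(Mul(Function('v')(Function('Z')(0)), Pow(-152, -1)), u) = Mul(Mul(Add(-10, Mul(0, Add(1, Mul(2, 0)))), Pow(-152, -1)), Mul(I, Pow(27278, Rational(1, 2)))) = Mul(Mul(Add(-10, Mul(0, Add(1, 0))), Rational(-1, 152)), Mul(I, Pow(27278, Rational(1, 2)))) = Mul(Mul(Add(-10, Mul(0, 1)), Rational(-1, 152)), Mul(I, Pow(27278, Rational(1, 2)))) = Mul(Mul(Add(-10, 0), Rational(-1, 152)), Mul(I, Pow(27278, Rational(1, 2)))) = Mul(Mul(-10, Rational(-1, 152)), Mul(I, Pow(27278, Rational(1, 2)))) = Mul(Rational(5, 76), Mul(I, Pow(27278, Rational(1, 2)))) = Mul(Rational(5, 76), I, Pow(27278, Rational(1, 2)))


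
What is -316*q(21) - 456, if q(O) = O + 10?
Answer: -10252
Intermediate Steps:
q(O) = 10 + O
-316*q(21) - 456 = -316*(10 + 21) - 456 = -316*31 - 456 = -9796 - 456 = -10252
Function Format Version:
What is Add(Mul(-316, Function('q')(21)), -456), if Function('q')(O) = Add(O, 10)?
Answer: -10252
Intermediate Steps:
Function('q')(O) = Add(10, O)
Add(Mul(-316, Function('q')(21)), -456) = Add(Mul(-316, Add(10, 21)), -456) = Add(Mul(-316, 31), -456) = Add(-9796, -456) = -10252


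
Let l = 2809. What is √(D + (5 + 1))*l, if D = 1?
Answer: 2809*√7 ≈ 7431.9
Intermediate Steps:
√(D + (5 + 1))*l = √(1 + (5 + 1))*2809 = √(1 + 6)*2809 = √7*2809 = 2809*√7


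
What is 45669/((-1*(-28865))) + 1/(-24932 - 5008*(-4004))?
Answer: 1094957757661/692065854480 ≈ 1.5822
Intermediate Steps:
45669/((-1*(-28865))) + 1/(-24932 - 5008*(-4004)) = 45669/28865 - 1/4004/(-29940) = 45669*(1/28865) - 1/29940*(-1/4004) = 45669/28865 + 1/119879760 = 1094957757661/692065854480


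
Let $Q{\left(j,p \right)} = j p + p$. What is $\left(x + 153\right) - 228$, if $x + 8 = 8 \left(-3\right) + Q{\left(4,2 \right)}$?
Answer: $-97$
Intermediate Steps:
$Q{\left(j,p \right)} = p + j p$
$x = -22$ ($x = -8 + \left(8 \left(-3\right) + 2 \left(1 + 4\right)\right) = -8 + \left(-24 + 2 \cdot 5\right) = -8 + \left(-24 + 10\right) = -8 - 14 = -22$)
$\left(x + 153\right) - 228 = \left(-22 + 153\right) - 228 = 131 - 228 = -97$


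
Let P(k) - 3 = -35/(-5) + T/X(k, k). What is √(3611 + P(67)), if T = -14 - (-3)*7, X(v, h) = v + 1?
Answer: 11*√34595/34 ≈ 60.176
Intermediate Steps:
X(v, h) = 1 + v
T = 7 (T = -14 - 1*(-21) = -14 + 21 = 7)
P(k) = 10 + 7/(1 + k) (P(k) = 3 + (-35/(-5) + 7/(1 + k)) = 3 + (-35*(-⅕) + 7/(1 + k)) = 3 + (7 + 7/(1 + k)) = 10 + 7/(1 + k))
√(3611 + P(67)) = √(3611 + (17 + 10*67)/(1 + 67)) = √(3611 + (17 + 670)/68) = √(3611 + (1/68)*687) = √(3611 + 687/68) = √(246235/68) = 11*√34595/34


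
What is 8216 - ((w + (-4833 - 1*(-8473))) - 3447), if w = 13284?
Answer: -5261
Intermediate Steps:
8216 - ((w + (-4833 - 1*(-8473))) - 3447) = 8216 - ((13284 + (-4833 - 1*(-8473))) - 3447) = 8216 - ((13284 + (-4833 + 8473)) - 3447) = 8216 - ((13284 + 3640) - 3447) = 8216 - (16924 - 3447) = 8216 - 1*13477 = 8216 - 13477 = -5261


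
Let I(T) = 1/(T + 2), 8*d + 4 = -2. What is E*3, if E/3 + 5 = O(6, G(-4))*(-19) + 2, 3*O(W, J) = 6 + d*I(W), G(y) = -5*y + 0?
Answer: -11637/32 ≈ -363.66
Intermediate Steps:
G(y) = -5*y
d = -¾ (d = -½ + (⅛)*(-2) = -½ - ¼ = -¾ ≈ -0.75000)
I(T) = 1/(2 + T)
O(W, J) = 2 - 1/(4*(2 + W)) (O(W, J) = (6 - 3/(4*(2 + W)))/3 = 2 - 1/(4*(2 + W)))
E = -3879/32 (E = -15 + 3*(((15 + 8*6)/(4*(2 + 6)))*(-19) + 2) = -15 + 3*(((¼)*(15 + 48)/8)*(-19) + 2) = -15 + 3*(((¼)*(⅛)*63)*(-19) + 2) = -15 + 3*((63/32)*(-19) + 2) = -15 + 3*(-1197/32 + 2) = -15 + 3*(-1133/32) = -15 - 3399/32 = -3879/32 ≈ -121.22)
E*3 = -3879/32*3 = -11637/32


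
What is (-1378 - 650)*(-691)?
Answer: 1401348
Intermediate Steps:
(-1378 - 650)*(-691) = -2028*(-691) = 1401348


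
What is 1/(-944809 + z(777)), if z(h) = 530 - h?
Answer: -1/945056 ≈ -1.0581e-6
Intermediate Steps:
1/(-944809 + z(777)) = 1/(-944809 + (530 - 1*777)) = 1/(-944809 + (530 - 777)) = 1/(-944809 - 247) = 1/(-945056) = -1/945056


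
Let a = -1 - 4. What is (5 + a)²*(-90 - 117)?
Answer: 0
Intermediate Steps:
a = -5
(5 + a)²*(-90 - 117) = (5 - 5)²*(-90 - 117) = 0²*(-207) = 0*(-207) = 0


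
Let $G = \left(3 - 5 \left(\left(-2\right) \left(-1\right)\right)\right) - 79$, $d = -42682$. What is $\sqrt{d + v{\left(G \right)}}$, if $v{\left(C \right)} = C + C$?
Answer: $i \sqrt{42854} \approx 207.01 i$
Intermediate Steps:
$G = -86$ ($G = \left(3 - 10\right) - 79 = -7 - 79 = -86$)
$v{\left(C \right)} = 2 C$
$\sqrt{d + v{\left(G \right)}} = \sqrt{-42682 + 2 \left(-86\right)} = \sqrt{-42682 - 172} = \sqrt{-42854} = i \sqrt{42854}$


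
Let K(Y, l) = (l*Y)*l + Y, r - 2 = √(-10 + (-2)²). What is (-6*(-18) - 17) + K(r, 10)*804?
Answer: 162499 + 81204*I*√6 ≈ 1.625e+5 + 1.9891e+5*I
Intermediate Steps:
r = 2 + I*√6 (r = 2 + √(-10 + (-2)²) = 2 + √(-10 + 4) = 2 + √(-6) = 2 + I*√6 ≈ 2.0 + 2.4495*I)
K(Y, l) = Y + Y*l² (K(Y, l) = (Y*l)*l + Y = Y*l² + Y = Y + Y*l²)
(-6*(-18) - 17) + K(r, 10)*804 = (-6*(-18) - 17) + ((2 + I*√6)*(1 + 10²))*804 = (108 - 17) + ((2 + I*√6)*(1 + 100))*804 = 91 + ((2 + I*√6)*101)*804 = 91 + (202 + 101*I*√6)*804 = 91 + (162408 + 81204*I*√6) = 162499 + 81204*I*√6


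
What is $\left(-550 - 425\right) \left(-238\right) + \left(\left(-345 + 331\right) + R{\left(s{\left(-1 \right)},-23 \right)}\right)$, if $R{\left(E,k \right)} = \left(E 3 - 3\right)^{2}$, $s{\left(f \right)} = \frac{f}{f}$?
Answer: $232036$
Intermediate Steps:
$s{\left(f \right)} = 1$
$R{\left(E,k \right)} = \left(-3 + 3 E\right)^{2}$ ($R{\left(E,k \right)} = \left(3 E - 3\right)^{2} = \left(-3 + 3 E\right)^{2}$)
$\left(-550 - 425\right) \left(-238\right) + \left(\left(-345 + 331\right) + R{\left(s{\left(-1 \right)},-23 \right)}\right) = \left(-550 - 425\right) \left(-238\right) + \left(\left(-345 + 331\right) + 9 \left(-1 + 1\right)^{2}\right) = \left(-550 - 425\right) \left(-238\right) - \left(14 - 9 \cdot 0^{2}\right) = \left(-975\right) \left(-238\right) + \left(-14 + 9 \cdot 0\right) = 232050 + \left(-14 + 0\right) = 232050 - 14 = 232036$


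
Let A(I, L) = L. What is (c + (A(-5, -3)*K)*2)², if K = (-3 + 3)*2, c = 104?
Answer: 10816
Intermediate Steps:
K = 0 (K = 0*2 = 0)
(c + (A(-5, -3)*K)*2)² = (104 - 3*0*2)² = (104 + 0*2)² = (104 + 0)² = 104² = 10816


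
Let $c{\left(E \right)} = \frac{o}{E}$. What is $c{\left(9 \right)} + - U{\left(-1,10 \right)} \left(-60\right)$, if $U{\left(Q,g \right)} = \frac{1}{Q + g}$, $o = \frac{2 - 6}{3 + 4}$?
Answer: $\frac{416}{63} \approx 6.6032$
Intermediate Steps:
$o = - \frac{4}{7} \approx -0.57143$
$c{\left(E \right)} = - \frac{4}{7 E}$
$c{\left(9 \right)} + - U{\left(-1,10 \right)} \left(-60\right) = - \frac{4}{7 \cdot 9} + - \frac{1}{-1 + 10} \left(-60\right) = \left(- \frac{4}{7}\right) \frac{1}{9} + - \frac{1}{9} \left(-60\right) = - \frac{4}{63} + \left(-1\right) \frac{1}{9} \left(-60\right) = - \frac{4}{63} - - \frac{20}{3} = - \frac{4}{63} + \frac{20}{3} = \frac{416}{63}$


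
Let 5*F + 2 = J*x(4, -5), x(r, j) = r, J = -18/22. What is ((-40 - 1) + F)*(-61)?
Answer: 141093/55 ≈ 2565.3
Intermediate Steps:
J = -9/11 (J = -18*1/22 = -9/11 ≈ -0.81818)
F = -58/55 (F = -2/5 + (-9/11*4)/5 = -2/5 + (1/5)*(-36/11) = -2/5 - 36/55 = -58/55 ≈ -1.0545)
((-40 - 1) + F)*(-61) = ((-40 - 1) - 58/55)*(-61) = (-41 - 58/55)*(-61) = -2313/55*(-61) = 141093/55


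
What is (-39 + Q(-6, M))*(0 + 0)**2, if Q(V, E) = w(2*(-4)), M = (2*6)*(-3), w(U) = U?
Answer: 0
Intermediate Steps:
M = -36 (M = 12*(-3) = -36)
Q(V, E) = -8 (Q(V, E) = 2*(-4) = -8)
(-39 + Q(-6, M))*(0 + 0)**2 = (-39 - 8)*(0 + 0)**2 = -47*0**2 = -47*0 = 0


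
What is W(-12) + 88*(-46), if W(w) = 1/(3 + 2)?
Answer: -20239/5 ≈ -4047.8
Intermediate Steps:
W(w) = ⅕ (W(w) = 1/5 = ⅕)
W(-12) + 88*(-46) = ⅕ + 88*(-46) = ⅕ - 4048 = -20239/5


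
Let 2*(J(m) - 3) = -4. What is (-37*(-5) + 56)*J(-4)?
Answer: 241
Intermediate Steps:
J(m) = 1 (J(m) = 3 + (½)*(-4) = 3 - 2 = 1)
(-37*(-5) + 56)*J(-4) = (-37*(-5) + 56)*1 = (185 + 56)*1 = 241*1 = 241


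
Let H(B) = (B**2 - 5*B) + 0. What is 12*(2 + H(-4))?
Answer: 456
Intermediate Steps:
H(B) = B**2 - 5*B
12*(2 + H(-4)) = 12*(2 - 4*(-5 - 4)) = 12*(2 - 4*(-9)) = 12*(2 + 36) = 12*38 = 456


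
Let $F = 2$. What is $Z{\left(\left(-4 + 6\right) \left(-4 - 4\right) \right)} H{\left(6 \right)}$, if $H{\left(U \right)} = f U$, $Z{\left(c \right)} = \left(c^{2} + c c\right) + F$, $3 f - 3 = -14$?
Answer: $-11308$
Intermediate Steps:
$f = - \frac{11}{3}$ ($f = 1 + \frac{1}{3} \left(-14\right) = 1 - \frac{14}{3} = - \frac{11}{3} \approx -3.6667$)
$Z{\left(c \right)} = 2 + 2 c^{2}$ ($Z{\left(c \right)} = \left(c^{2} + c c\right) + 2 = \left(c^{2} + c^{2}\right) + 2 = 2 c^{2} + 2 = 2 + 2 c^{2}$)
$H{\left(U \right)} = - \frac{11 U}{3}$
$Z{\left(\left(-4 + 6\right) \left(-4 - 4\right) \right)} H{\left(6 \right)} = \left(2 + 2 \left(\left(-4 + 6\right) \left(-4 - 4\right)\right)^{2}\right) \left(\left(- \frac{11}{3}\right) 6\right) = \left(2 + 2 \left(2 \left(-8\right)\right)^{2}\right) \left(-22\right) = \left(2 + 2 \left(-16\right)^{2}\right) \left(-22\right) = \left(2 + 2 \cdot 256\right) \left(-22\right) = \left(2 + 512\right) \left(-22\right) = 514 \left(-22\right) = -11308$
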